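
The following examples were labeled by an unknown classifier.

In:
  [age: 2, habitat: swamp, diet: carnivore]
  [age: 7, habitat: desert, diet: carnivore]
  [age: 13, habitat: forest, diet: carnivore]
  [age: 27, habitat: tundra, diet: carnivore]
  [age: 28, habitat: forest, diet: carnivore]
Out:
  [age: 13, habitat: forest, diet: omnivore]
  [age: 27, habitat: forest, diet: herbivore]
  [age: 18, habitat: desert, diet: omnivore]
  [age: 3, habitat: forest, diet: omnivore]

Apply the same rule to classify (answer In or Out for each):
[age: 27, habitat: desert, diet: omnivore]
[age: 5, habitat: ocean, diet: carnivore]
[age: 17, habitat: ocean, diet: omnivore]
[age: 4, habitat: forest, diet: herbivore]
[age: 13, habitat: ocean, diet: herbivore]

Out, In, Out, Out, Out

The classifier is using: diet is carnivore.
[age: 27, habitat: desert, diet: omnivore]: Out (diet is omnivore). [age: 5, habitat: ocean, diet: carnivore]: In (diet is carnivore). [age: 17, habitat: ocean, diet: omnivore]: Out (diet is omnivore). [age: 4, habitat: forest, diet: herbivore]: Out (diet is herbivore). [age: 13, habitat: ocean, diet: herbivore]: Out (diet is herbivore).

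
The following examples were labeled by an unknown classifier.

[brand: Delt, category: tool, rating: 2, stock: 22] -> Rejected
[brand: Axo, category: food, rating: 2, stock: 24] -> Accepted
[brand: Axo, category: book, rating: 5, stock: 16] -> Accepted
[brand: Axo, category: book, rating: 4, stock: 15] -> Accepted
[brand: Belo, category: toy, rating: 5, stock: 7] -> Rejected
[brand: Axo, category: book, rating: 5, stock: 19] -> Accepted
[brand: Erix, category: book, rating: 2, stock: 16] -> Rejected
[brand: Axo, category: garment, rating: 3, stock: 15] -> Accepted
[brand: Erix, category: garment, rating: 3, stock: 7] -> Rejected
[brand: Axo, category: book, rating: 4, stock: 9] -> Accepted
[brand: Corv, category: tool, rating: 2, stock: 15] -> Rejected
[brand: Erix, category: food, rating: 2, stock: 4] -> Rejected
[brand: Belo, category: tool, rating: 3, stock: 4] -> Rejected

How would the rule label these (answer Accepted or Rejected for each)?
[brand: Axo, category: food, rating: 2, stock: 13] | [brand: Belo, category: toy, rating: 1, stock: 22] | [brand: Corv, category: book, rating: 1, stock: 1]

The rule appears to be: brand is Axo.
[brand: Axo, category: food, rating: 2, stock: 13] → brand is Axo → Accepted.
[brand: Belo, category: toy, rating: 1, stock: 22] → brand is Belo → Rejected.
[brand: Corv, category: book, rating: 1, stock: 1] → brand is Corv → Rejected.

Accepted, Rejected, Rejected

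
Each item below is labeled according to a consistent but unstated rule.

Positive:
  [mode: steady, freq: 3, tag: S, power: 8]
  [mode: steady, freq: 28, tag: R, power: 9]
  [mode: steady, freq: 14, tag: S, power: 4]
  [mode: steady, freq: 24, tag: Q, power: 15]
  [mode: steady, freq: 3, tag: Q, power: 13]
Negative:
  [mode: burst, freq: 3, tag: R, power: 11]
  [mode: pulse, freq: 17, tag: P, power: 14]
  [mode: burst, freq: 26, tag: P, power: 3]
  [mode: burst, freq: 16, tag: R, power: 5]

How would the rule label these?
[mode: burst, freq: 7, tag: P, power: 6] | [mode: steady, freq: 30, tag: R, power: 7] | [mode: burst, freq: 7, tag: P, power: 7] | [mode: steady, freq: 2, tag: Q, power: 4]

Negative, Positive, Negative, Positive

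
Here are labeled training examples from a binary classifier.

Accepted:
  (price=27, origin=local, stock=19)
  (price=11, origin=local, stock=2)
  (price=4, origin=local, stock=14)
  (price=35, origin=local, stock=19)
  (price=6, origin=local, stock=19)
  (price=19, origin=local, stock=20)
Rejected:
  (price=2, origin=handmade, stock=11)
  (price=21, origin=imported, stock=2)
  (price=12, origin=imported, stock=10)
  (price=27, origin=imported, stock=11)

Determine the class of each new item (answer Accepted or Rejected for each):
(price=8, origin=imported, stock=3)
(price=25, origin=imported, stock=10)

Rejected, Rejected

A rule that fits every label: origin is local — true of each 'Accepted' example, false of each 'Rejected' one.
(price=8, origin=imported, stock=3): origin is imported, doesn't match → Rejected. (price=25, origin=imported, stock=10): origin is imported, doesn't match → Rejected.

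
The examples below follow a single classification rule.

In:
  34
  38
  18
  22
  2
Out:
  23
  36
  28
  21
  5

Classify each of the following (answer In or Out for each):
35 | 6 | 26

Out, In, In

The rule appears to be: ≡ 2 (mod 4).
35 — 35 mod 4 = 3, hence Out.
6 — 6 mod 4 = 2, hence In.
26 — 26 mod 4 = 2, hence In.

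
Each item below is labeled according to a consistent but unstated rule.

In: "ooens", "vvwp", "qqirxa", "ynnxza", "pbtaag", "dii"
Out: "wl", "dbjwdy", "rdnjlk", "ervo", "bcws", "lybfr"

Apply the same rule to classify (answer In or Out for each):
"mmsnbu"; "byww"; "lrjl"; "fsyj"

The distinguishing property — has a double letter — holds for all the 'In' cases and none of the 'Out' cases.
"mmsnbu": In ('mm' doubled).
"byww": In ('ww' doubled).
"lrjl": Out (no doubled letter).
"fsyj": Out (no doubled letter).

In, In, Out, Out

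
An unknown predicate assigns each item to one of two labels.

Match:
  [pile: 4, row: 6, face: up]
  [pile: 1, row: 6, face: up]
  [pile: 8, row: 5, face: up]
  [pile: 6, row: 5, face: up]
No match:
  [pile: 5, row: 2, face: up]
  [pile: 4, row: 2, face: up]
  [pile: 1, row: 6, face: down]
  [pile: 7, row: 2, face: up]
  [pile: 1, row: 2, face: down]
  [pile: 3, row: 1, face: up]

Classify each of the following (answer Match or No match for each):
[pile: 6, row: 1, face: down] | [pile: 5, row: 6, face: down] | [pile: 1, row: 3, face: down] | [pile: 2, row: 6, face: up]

No match, No match, No match, Match

All 'Match' examples share one property — face is up AND row ≥ 5 — and every 'No match' example lacks it.
[pile: 6, row: 1, face: down]: face is down, row = 1, does not fit → No match. [pile: 5, row: 6, face: down]: face is down, row = 6, does not fit → No match. [pile: 1, row: 3, face: down]: face is down, row = 3, does not fit → No match. [pile: 2, row: 6, face: up]: face is up, row = 6, checks out → Match.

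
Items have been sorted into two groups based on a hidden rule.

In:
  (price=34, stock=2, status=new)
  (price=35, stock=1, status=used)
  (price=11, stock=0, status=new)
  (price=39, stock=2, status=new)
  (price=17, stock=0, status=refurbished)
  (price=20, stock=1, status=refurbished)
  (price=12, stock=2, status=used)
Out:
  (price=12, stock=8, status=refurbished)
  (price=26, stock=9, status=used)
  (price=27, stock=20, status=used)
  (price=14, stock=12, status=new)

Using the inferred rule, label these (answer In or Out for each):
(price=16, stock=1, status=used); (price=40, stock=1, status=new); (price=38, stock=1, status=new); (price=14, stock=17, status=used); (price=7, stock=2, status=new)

In, In, In, Out, In

The simplest hypothesis consistent with all the labels is: stock ≤ 2.
(price=16, stock=1, status=used): In (stock = 1).
(price=40, stock=1, status=new): In (stock = 1).
(price=38, stock=1, status=new): In (stock = 1).
(price=14, stock=17, status=used): Out (stock = 17).
(price=7, stock=2, status=new): In (stock = 2).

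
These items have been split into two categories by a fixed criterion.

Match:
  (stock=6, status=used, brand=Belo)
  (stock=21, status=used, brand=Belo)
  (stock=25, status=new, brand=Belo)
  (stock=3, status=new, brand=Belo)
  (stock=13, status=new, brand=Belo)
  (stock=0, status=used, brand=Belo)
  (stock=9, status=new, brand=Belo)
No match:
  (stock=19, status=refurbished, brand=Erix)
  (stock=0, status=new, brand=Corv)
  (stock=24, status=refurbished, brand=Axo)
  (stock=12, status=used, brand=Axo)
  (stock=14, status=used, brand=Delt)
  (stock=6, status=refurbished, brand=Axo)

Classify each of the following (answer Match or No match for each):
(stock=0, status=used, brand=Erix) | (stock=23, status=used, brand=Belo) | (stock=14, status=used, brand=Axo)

No match, Match, No match

Every 'Match' example satisfies: brand is Belo. None of the 'No match' examples do.
(stock=0, status=used, brand=Erix): brand is Erix, does not fit → No match. (stock=23, status=used, brand=Belo): brand is Belo, checks out → Match. (stock=14, status=used, brand=Axo): brand is Axo, does not fit → No match.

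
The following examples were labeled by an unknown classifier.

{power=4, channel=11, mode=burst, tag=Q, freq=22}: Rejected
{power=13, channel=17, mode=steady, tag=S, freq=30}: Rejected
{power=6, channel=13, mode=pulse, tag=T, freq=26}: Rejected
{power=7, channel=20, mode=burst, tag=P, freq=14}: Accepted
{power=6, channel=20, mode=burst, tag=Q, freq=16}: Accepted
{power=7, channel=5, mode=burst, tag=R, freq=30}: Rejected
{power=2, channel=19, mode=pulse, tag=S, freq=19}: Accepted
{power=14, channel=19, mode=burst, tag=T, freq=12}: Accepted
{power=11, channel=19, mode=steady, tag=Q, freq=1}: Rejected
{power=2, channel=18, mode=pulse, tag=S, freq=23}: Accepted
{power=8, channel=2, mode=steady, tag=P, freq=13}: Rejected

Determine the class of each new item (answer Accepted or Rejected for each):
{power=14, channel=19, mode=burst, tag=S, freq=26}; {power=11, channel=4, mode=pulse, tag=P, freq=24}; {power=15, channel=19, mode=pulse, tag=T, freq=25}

The classifier is using: freq ≥ 12 AND channel ≥ 18.
{power=14, channel=19, mode=burst, tag=S, freq=26}: freq = 26, channel = 19 — qualifies, so Accepted. {power=11, channel=4, mode=pulse, tag=P, freq=24}: freq = 24, channel = 4 — lacks this property, so Rejected. {power=15, channel=19, mode=pulse, tag=T, freq=25}: freq = 25, channel = 19 — qualifies, so Accepted.

Accepted, Rejected, Accepted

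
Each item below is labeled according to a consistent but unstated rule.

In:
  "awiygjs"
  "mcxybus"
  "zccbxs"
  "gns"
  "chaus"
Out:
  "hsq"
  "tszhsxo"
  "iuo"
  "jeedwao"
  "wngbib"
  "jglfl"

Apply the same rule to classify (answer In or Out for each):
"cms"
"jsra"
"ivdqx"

The classifier is using: ends with 's'.
"cms": In (ends with 's'). "jsra": Out (ends with 'a'). "ivdqx": Out (ends with 'x').

In, Out, Out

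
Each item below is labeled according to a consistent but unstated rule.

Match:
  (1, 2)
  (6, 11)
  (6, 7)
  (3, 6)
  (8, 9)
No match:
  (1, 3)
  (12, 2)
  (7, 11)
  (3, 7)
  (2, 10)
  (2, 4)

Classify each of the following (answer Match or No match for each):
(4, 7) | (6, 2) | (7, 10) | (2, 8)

The simplest hypothesis consistent with all the labels is: sum is odd.

Match, No match, Match, No match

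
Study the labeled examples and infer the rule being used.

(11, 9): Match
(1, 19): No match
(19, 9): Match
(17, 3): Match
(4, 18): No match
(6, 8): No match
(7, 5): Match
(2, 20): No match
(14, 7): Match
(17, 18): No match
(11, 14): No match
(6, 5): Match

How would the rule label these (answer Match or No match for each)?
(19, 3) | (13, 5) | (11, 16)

Match, Match, No match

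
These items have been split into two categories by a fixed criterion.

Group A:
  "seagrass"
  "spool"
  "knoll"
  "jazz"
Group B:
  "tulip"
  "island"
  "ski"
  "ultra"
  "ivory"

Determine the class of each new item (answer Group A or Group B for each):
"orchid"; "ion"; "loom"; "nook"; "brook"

Every 'Group A' example satisfies: has a double letter. None of the 'Group B' examples do.
"orchid": no doubled letter — does not pass, so Group B. "ion": no doubled letter — does not pass, so Group B. "loom": 'oo' doubled — matches, so Group A. "nook": 'oo' doubled — matches, so Group A. "brook": 'oo' doubled — matches, so Group A.

Group B, Group B, Group A, Group A, Group A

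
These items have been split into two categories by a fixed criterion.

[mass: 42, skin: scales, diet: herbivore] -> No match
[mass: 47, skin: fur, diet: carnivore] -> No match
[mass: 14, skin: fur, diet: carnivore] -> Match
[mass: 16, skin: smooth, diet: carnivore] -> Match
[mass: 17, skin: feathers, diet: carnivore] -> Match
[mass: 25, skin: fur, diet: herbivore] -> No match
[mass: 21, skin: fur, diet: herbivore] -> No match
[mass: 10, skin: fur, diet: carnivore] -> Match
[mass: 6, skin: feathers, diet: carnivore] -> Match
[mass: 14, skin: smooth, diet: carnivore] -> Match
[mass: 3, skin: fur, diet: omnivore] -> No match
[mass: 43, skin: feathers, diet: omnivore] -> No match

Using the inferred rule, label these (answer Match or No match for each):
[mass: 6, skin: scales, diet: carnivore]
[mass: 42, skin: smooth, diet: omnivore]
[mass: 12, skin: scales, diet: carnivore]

'Match' ⟺ diet is carnivore AND mass ≤ 17.

Match, No match, Match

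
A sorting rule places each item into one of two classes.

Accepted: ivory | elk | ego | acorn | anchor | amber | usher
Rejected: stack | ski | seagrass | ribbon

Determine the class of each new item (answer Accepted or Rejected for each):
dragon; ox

Rejected, Accepted

A rule that fits every label: starts with a vowel — true of each 'Accepted' example, false of each 'Rejected' one.
dragon: Rejected (starts with 'd'). ox: Accepted (starts with 'o').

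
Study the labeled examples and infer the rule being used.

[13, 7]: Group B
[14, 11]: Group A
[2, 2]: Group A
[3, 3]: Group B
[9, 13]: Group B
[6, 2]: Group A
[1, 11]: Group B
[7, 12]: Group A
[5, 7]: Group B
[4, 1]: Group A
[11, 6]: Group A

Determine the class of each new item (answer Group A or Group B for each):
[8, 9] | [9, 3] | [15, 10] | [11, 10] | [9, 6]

The common property of the 'Group A' items is: product is even. No 'Group B' item has it.

Group A, Group B, Group A, Group A, Group A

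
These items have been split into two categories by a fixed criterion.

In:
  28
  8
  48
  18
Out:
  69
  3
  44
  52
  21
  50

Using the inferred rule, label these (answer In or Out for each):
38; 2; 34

In, Out, Out

Rule: ends in digit 8. This holds for each 'In' example and fails for each 'Out' one.
38 — last digit 8, hence In. 2 — last digit 2, hence Out. 34 — last digit 4, hence Out.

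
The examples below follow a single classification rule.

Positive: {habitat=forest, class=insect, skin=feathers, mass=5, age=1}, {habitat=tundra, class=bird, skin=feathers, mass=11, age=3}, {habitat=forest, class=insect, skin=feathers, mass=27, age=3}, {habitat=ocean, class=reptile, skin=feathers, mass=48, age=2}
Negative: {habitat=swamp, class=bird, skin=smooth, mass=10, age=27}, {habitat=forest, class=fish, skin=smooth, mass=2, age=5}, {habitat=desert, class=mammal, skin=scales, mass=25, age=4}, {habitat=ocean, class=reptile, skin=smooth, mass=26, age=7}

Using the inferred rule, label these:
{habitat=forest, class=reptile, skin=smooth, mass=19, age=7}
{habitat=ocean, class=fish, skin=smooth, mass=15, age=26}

Negative, Negative

The classifier is using: skin is feathers.
{habitat=forest, class=reptile, skin=smooth, mass=19, age=7}: skin is smooth — does not satisfy this, so Negative.
{habitat=ocean, class=fish, skin=smooth, mass=15, age=26}: skin is smooth — does not satisfy this, so Negative.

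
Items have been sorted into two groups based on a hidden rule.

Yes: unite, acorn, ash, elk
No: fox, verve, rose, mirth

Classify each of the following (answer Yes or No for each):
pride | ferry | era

No, No, Yes

The distinguishing property — starts with a vowel — holds for all the 'Yes' cases and none of the 'No' cases.
pride → starts with 'p' → No. ferry → starts with 'f' → No. era → starts with 'e' → Yes.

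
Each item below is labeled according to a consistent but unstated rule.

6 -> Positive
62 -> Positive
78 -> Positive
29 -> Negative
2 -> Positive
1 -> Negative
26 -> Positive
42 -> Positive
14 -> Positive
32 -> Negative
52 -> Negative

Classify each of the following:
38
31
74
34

The distinguishing property — ≡ 2 (mod 4) — holds for all the 'Positive' cases and none of the 'Negative' cases.
38 — 38 mod 4 = 2, hence Positive. 31 — 31 mod 4 = 3, hence Negative. 74 — 74 mod 4 = 2, hence Positive. 34 — 34 mod 4 = 2, hence Positive.

Positive, Negative, Positive, Positive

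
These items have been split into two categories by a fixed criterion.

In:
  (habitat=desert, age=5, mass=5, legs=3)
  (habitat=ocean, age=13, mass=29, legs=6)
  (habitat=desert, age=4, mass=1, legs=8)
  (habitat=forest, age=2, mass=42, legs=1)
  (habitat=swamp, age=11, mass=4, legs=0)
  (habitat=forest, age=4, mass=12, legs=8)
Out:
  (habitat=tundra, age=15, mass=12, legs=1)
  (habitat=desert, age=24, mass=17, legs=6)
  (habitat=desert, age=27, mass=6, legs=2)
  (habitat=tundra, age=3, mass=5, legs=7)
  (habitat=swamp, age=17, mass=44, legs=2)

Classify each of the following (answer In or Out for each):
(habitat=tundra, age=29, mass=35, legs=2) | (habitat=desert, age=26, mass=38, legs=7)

Out, Out

The pattern is that an item is 'In' exactly when: age ≠ 3 AND age ≤ 13.
(habitat=tundra, age=29, mass=35, legs=2) → age = 29 → Out.
(habitat=desert, age=26, mass=38, legs=7) → age = 26 → Out.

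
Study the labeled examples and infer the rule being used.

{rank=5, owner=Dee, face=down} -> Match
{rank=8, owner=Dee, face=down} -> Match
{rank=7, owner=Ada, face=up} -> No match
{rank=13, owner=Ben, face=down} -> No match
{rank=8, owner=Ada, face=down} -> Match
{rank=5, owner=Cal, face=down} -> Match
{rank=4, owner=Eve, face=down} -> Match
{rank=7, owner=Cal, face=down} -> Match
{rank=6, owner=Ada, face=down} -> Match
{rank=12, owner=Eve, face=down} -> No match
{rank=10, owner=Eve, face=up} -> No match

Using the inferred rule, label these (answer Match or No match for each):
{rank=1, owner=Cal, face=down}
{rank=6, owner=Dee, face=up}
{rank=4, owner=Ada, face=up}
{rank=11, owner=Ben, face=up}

The distinguishing property — face is down AND rank ≤ 8 — holds for all the 'Match' cases and none of the 'No match' cases.
{rank=1, owner=Cal, face=down} — face is down, rank = 1, hence Match. {rank=6, owner=Dee, face=up} — face is up, rank = 6, hence No match. {rank=4, owner=Ada, face=up} — face is up, rank = 4, hence No match. {rank=11, owner=Ben, face=up} — face is up, rank = 11, hence No match.

Match, No match, No match, No match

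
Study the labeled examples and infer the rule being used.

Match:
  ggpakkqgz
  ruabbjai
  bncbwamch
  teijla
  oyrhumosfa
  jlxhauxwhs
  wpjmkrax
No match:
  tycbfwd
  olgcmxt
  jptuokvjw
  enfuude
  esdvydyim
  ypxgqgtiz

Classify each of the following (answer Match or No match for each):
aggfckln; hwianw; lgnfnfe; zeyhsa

Match, Match, No match, Match

Every 'Match' example satisfies: contains 'a'. None of the 'No match' examples do.
Match: aggfckln, since has 'a'. Match: hwianw, since has 'a'. No match: lgnfnfe, since no 'a'. Match: zeyhsa, since has 'a'.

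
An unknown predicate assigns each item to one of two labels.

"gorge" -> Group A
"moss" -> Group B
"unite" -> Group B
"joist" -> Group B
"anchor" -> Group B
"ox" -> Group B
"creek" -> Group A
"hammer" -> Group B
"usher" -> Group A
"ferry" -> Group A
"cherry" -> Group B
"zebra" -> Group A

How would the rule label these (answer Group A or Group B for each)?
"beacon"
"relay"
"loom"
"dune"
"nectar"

The common property of the 'Group A' items is: odd length AND contains 'r'. No 'Group B' item has it.
"beacon" → length 6, no 'r' → Group B.
"relay" → length 5, has 'r' → Group A.
"loom" → length 4, no 'r' → Group B.
"dune" → length 4, no 'r' → Group B.
"nectar" → length 6, has 'r' → Group B.

Group B, Group A, Group B, Group B, Group B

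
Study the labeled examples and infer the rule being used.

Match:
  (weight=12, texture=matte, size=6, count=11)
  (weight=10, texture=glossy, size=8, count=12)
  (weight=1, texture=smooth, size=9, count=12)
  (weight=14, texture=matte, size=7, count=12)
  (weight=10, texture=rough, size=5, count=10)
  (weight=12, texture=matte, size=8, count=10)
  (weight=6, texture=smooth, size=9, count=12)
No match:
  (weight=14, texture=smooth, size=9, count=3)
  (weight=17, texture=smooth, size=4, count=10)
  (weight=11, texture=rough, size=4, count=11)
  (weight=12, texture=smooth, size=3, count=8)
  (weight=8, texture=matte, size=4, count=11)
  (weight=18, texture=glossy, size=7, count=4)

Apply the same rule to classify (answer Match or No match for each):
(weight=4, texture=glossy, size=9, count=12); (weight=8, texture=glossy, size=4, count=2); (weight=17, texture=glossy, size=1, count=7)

The simplest hypothesis consistent with all the labels is: size ≥ 5 AND count ≥ 8.
(weight=4, texture=glossy, size=9, count=12) → size = 9, count = 12 → Match. (weight=8, texture=glossy, size=4, count=2) → size = 4, count = 2 → No match. (weight=17, texture=glossy, size=1, count=7) → size = 1, count = 7 → No match.

Match, No match, No match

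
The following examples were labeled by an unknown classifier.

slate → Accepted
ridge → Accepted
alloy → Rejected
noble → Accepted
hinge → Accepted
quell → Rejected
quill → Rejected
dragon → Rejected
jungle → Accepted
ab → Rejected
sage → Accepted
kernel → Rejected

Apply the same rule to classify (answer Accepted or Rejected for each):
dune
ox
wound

Accepted, Rejected, Rejected

The pattern is that an item is 'Accepted' exactly when: ends with 'e'.
dune: ends with 'e', checks out → Accepted.
ox: ends with 'x', doesn't match → Rejected.
wound: ends with 'd', doesn't match → Rejected.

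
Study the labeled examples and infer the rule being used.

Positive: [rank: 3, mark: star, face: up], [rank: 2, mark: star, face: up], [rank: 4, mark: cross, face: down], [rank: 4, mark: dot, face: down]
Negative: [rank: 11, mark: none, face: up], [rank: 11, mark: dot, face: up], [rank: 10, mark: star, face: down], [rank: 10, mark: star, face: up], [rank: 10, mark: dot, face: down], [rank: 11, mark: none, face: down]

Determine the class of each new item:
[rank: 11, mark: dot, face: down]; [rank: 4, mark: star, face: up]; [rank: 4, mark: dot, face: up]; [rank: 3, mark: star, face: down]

The common property of the 'Positive' items is: rank ≤ 4. No 'Negative' item has it.
[rank: 11, mark: dot, face: down] — rank = 11, hence Negative.
[rank: 4, mark: star, face: up] — rank = 4, hence Positive.
[rank: 4, mark: dot, face: up] — rank = 4, hence Positive.
[rank: 3, mark: star, face: down] — rank = 3, hence Positive.

Negative, Positive, Positive, Positive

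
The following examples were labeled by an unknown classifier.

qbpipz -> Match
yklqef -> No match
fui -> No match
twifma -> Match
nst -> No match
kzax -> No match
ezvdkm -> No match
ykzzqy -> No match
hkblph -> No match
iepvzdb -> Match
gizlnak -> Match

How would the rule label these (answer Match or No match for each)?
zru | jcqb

No match, No match

The pattern is that an item is 'Match' exactly when: length ≥ 4 AND contains 'i'.
No match: zru, since length 3, no 'i'.
No match: jcqb, since length 4, no 'i'.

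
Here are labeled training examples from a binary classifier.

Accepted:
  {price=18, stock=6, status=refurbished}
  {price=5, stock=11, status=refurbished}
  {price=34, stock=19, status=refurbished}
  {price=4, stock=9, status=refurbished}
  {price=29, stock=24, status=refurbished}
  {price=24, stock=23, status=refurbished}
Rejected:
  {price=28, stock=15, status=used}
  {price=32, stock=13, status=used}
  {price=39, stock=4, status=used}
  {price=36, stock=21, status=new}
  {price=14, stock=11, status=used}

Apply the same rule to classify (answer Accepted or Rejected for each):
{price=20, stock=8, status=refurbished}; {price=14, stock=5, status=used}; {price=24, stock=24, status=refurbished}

Accepted, Rejected, Accepted

The simplest hypothesis consistent with all the labels is: status is refurbished.
{price=20, stock=8, status=refurbished} — status is refurbished, hence Accepted. {price=14, stock=5, status=used} — status is used, hence Rejected. {price=24, stock=24, status=refurbished} — status is refurbished, hence Accepted.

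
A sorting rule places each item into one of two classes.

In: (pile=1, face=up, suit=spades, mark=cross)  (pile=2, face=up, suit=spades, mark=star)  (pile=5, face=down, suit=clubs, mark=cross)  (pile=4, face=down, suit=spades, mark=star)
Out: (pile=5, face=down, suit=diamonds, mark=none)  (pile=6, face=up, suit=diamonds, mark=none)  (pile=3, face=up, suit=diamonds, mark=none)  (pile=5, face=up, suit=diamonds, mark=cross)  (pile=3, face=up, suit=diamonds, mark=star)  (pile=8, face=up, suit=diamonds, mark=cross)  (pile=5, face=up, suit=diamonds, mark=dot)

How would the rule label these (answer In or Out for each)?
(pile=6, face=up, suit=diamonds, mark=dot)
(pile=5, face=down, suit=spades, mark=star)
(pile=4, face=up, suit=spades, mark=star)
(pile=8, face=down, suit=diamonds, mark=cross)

The simplest hypothesis consistent with all the labels is: suit is not diamonds.
(pile=6, face=up, suit=diamonds, mark=dot) → suit is diamonds → Out.
(pile=5, face=down, suit=spades, mark=star) → suit is spades → In.
(pile=4, face=up, suit=spades, mark=star) → suit is spades → In.
(pile=8, face=down, suit=diamonds, mark=cross) → suit is diamonds → Out.

Out, In, In, Out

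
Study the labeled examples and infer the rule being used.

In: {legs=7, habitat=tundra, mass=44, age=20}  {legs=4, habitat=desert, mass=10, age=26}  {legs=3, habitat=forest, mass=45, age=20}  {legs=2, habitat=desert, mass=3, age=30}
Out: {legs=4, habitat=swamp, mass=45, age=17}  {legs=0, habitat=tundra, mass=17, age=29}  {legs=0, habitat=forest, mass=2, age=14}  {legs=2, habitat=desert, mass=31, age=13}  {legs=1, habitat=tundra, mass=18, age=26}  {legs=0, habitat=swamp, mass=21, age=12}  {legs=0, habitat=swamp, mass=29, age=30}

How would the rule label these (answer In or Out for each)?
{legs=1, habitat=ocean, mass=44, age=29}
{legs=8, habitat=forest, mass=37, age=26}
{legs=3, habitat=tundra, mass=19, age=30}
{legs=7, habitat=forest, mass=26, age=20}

Rule: legs ≥ 2 AND age ≥ 20. This holds for each 'In' example and fails for each 'Out' one.
Out: {legs=1, habitat=ocean, mass=44, age=29}, since legs = 1, age = 29.
In: {legs=8, habitat=forest, mass=37, age=26}, since legs = 8, age = 26.
In: {legs=3, habitat=tundra, mass=19, age=30}, since legs = 3, age = 30.
In: {legs=7, habitat=forest, mass=26, age=20}, since legs = 7, age = 20.

Out, In, In, In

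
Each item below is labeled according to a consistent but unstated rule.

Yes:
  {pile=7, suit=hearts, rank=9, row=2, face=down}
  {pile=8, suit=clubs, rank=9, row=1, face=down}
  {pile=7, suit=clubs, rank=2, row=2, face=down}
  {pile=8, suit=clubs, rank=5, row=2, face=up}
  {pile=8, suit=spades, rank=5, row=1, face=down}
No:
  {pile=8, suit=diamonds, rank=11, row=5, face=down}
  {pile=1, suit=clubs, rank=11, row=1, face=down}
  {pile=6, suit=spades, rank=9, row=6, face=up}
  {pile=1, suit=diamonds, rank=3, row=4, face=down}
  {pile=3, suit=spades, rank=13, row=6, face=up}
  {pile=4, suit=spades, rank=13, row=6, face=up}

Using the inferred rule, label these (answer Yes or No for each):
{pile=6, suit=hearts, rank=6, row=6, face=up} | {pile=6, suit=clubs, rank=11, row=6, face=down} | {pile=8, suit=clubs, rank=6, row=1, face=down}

Rule: pile ≥ 3 AND row ≤ 2. This holds for each 'Yes' example and fails for each 'No' one.
{pile=6, suit=hearts, rank=6, row=6, face=up}: pile = 6, row = 6, doesn't qualify → No. {pile=6, suit=clubs, rank=11, row=6, face=down}: pile = 6, row = 6, doesn't qualify → No. {pile=8, suit=clubs, rank=6, row=1, face=down}: pile = 8, row = 1, satisfies this → Yes.

No, No, Yes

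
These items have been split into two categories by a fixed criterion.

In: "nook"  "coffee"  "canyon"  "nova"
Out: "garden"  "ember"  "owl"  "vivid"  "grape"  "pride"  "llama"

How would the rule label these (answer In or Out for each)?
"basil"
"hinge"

All 'In' examples share one property — even length AND contains 'o' — and every 'Out' example lacks it.
"basil": Out (length 5, no 'o').
"hinge": Out (length 5, no 'o').

Out, Out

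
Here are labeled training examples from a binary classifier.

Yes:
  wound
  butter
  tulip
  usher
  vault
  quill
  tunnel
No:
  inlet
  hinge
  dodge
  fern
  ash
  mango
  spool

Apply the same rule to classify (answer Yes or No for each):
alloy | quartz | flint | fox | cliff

No, Yes, No, No, No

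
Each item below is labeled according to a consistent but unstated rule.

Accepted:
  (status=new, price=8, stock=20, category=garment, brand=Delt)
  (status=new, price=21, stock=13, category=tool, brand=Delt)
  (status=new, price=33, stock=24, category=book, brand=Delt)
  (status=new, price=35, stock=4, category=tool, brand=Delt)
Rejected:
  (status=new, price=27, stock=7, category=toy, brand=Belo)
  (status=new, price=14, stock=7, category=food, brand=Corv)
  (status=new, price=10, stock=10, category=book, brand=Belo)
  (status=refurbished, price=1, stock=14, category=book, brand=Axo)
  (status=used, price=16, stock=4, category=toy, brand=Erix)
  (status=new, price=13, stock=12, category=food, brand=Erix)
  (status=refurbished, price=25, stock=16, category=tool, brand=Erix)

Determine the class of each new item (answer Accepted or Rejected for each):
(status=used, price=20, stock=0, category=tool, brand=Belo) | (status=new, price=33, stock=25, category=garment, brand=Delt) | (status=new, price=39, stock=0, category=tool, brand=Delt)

The rule appears to be: brand is Delt.

Rejected, Accepted, Accepted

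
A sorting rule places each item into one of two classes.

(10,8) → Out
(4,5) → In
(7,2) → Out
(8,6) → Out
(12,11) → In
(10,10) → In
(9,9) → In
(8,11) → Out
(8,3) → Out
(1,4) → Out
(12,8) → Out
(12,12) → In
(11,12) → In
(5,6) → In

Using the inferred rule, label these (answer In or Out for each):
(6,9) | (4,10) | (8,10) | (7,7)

Every 'In' example satisfies: |first − second| ≤ 1. None of the 'Out' examples do.

Out, Out, Out, In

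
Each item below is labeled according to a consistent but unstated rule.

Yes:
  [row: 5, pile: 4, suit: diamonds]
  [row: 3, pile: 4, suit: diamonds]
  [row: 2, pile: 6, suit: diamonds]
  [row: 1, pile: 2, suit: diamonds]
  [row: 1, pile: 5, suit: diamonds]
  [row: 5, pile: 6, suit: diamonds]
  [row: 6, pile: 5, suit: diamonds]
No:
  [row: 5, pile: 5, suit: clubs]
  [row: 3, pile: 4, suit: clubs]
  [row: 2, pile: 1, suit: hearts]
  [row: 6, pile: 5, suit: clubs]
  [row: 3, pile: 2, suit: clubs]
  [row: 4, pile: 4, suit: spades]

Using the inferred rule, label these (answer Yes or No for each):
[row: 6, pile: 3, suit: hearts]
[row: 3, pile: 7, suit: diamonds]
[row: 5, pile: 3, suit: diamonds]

The classifier is using: suit is diamonds.

No, Yes, Yes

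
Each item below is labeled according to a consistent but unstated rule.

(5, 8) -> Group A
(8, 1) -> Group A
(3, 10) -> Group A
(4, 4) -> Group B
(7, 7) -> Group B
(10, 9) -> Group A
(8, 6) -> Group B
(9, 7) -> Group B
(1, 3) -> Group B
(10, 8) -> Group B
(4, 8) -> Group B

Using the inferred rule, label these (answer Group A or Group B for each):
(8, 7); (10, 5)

Group A, Group A

A rule that fits every label: sum is odd — true of each 'Group A' example, false of each 'Group B' one.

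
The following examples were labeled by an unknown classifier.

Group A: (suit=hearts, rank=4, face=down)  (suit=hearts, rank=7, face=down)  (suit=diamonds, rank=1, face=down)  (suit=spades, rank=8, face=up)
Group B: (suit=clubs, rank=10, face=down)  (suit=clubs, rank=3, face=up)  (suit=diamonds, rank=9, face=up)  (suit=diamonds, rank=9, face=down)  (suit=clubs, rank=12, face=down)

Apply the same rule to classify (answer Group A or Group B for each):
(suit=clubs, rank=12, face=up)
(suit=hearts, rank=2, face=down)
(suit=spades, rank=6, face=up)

The simplest hypothesis consistent with all the labels is: rank ≠ 3 AND rank ≤ 8.
(suit=clubs, rank=12, face=up) — rank = 12, hence Group B.
(suit=hearts, rank=2, face=down) — rank = 2, hence Group A.
(suit=spades, rank=6, face=up) — rank = 6, hence Group A.

Group B, Group A, Group A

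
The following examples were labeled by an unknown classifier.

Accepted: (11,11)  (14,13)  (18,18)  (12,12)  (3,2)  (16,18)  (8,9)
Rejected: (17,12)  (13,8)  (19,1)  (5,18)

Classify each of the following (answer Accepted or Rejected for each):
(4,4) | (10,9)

Accepted, Accepted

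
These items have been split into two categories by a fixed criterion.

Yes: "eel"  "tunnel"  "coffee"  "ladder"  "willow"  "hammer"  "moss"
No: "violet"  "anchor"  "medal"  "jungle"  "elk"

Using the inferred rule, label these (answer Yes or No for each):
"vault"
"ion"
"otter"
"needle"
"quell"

One predicate separates the groups cleanly: has a double letter.
"vault": No (no doubled letter). "ion": No (no doubled letter). "otter": Yes ('tt' doubled). "needle": Yes ('ee' doubled). "quell": Yes ('ll' doubled).

No, No, Yes, Yes, Yes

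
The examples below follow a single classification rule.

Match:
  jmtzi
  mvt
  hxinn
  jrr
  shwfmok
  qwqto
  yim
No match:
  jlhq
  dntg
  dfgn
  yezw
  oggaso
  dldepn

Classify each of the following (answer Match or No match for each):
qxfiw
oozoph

All 'Match' examples share one property — odd length — and every 'No match' example lacks it.

Match, No match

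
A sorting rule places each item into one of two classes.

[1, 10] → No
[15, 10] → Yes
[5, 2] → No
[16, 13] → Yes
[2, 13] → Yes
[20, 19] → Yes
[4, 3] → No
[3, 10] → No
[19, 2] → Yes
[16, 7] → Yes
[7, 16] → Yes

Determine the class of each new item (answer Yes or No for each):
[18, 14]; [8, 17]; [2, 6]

Yes, Yes, No

A rule that fits every label: sum ≥ 15 — true of each 'Yes' example, false of each 'No' one.
[18, 14]: 18+14 = 32, checks out → Yes. [8, 17]: 8+17 = 25, checks out → Yes. [2, 6]: 2+6 = 8, fails the rule → No.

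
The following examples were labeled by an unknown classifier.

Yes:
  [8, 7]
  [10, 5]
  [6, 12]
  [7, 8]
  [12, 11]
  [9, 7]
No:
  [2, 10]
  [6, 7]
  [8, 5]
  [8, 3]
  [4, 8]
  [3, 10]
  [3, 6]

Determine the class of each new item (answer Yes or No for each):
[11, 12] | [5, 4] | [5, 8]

Every 'Yes' example satisfies: sum ≥ 15. None of the 'No' examples do.
[11, 12] — 11+12 = 23, hence Yes.
[5, 4] — 5+4 = 9, hence No.
[5, 8] — 5+8 = 13, hence No.

Yes, No, No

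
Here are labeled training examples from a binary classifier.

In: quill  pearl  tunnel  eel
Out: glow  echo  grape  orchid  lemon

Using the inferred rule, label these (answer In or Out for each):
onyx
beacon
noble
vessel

The rule appears to be: ends with 'l'.
onyx: ends with 'x' — doesn't qualify, so Out. beacon: ends with 'n' — doesn't qualify, so Out. noble: ends with 'e' — doesn't qualify, so Out. vessel: ends with 'l' — fits, so In.

Out, Out, Out, In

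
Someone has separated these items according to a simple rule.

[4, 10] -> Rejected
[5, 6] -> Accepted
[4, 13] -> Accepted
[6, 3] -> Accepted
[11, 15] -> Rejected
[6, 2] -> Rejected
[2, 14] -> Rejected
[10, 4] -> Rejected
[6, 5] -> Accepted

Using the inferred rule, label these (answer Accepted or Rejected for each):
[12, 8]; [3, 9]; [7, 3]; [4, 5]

Rejected, Rejected, Rejected, Accepted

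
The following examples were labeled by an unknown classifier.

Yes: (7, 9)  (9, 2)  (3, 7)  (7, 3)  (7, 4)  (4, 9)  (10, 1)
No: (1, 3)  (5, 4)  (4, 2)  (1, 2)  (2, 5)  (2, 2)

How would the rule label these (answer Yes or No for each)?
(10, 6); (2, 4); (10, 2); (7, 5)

Yes, No, Yes, Yes

The classifier is using: sum ≥ 10.
(10, 6): Yes (10+6 = 16). (2, 4): No (2+4 = 6). (10, 2): Yes (10+2 = 12). (7, 5): Yes (7+5 = 12).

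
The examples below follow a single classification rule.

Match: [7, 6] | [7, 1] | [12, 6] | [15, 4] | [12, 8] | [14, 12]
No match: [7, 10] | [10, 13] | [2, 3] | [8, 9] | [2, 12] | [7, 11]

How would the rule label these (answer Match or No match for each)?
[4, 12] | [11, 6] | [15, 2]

No match, Match, Match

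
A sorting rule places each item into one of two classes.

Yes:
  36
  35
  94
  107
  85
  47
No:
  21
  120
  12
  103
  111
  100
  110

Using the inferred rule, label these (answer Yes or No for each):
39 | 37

Yes, Yes

The distinguishing property — digit sum ≥ 5 — holds for all the 'Yes' cases and none of the 'No' cases.
39: Yes (digit sum 3+9 = 12).
37: Yes (digit sum 3+7 = 10).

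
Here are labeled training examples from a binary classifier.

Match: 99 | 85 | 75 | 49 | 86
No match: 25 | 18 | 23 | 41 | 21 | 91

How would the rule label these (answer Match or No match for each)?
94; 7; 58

All 'Match' examples share one property — digit sum ≥ 11 — and every 'No match' example lacks it.
94: digit sum 9+4 = 13, fits → Match.
7: digit sum 7, does not pass → No match.
58: digit sum 5+8 = 13, fits → Match.

Match, No match, Match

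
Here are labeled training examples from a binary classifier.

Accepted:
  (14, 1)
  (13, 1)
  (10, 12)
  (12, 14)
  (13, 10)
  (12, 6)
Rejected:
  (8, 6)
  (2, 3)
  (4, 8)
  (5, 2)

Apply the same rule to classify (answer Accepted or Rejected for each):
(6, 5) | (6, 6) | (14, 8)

Rejected, Rejected, Accepted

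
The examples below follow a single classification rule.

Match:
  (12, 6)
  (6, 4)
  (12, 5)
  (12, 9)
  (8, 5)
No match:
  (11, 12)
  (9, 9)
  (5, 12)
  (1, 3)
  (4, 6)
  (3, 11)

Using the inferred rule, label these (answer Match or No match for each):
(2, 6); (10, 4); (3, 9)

Every 'Match' example satisfies: first > second. None of the 'No match' examples do.

No match, Match, No match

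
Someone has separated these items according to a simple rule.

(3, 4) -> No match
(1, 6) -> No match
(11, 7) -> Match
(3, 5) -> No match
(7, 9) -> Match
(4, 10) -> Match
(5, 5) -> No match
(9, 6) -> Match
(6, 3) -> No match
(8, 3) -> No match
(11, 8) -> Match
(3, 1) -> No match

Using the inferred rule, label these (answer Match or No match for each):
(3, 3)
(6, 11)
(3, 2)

The distinguishing property — sum ≥ 14 — holds for all the 'Match' cases and none of the 'No match' cases.
(3, 3) — 3+3 = 6, hence No match.
(6, 11) — 6+11 = 17, hence Match.
(3, 2) — 3+2 = 5, hence No match.

No match, Match, No match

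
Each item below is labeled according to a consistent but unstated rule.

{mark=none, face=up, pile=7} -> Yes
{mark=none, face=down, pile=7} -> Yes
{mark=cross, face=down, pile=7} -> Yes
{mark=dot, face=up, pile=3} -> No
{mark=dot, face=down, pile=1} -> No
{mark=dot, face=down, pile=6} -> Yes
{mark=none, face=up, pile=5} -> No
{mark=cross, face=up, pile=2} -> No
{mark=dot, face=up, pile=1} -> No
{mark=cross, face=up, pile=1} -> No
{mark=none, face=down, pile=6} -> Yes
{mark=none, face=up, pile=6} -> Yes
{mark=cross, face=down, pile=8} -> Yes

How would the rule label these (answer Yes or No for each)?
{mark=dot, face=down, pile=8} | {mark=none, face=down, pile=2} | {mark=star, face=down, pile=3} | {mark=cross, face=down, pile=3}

A rule that fits every label: pile ≥ 6 — true of each 'Yes' example, false of each 'No' one.
{mark=dot, face=down, pile=8}: pile = 8, has this property → Yes.
{mark=none, face=down, pile=2}: pile = 2, does not pass → No.
{mark=star, face=down, pile=3}: pile = 3, does not pass → No.
{mark=cross, face=down, pile=3}: pile = 3, does not pass → No.

Yes, No, No, No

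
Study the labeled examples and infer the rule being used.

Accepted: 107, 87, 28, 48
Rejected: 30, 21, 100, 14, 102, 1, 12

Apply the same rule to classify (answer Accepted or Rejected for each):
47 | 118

Accepted, Accepted

One predicate separates the groups cleanly: digit sum ≥ 6.
47: digit sum 4+7 = 11, checks out → Accepted. 118: digit sum 1+1+8 = 10, checks out → Accepted.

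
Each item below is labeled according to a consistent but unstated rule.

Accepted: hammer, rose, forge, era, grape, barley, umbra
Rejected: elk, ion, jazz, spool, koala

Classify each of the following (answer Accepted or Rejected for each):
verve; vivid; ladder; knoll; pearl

Accepted, Rejected, Accepted, Rejected, Accepted

The classifier is using: contains 'r'.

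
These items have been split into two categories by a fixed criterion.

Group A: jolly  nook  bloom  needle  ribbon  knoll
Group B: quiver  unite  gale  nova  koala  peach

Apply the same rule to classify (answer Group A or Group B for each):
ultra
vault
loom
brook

Group B, Group B, Group A, Group A

The rule appears to be: has a double letter.
Group B: ultra, since no doubled letter.
Group B: vault, since no doubled letter.
Group A: loom, since 'oo' doubled.
Group A: brook, since 'oo' doubled.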